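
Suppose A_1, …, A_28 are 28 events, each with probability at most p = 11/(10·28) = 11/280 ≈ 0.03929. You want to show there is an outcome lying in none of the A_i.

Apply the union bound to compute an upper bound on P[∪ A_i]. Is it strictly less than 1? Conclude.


Union bound: P[∪_{i=1}^{28} A_i] ≤ Σ_i P[A_i] ≤ 28·p = 28·(11/280) = 11/10.
Numerically: 11/10 ≈ 1.10000.
Is 11/10 < 1? NO.
Since the bound 11/10 is ≥ 1, the union bound is uninformative here; it does NOT by itself certify existence.

28·p = 11/10 ≈ 1.10000; existence NOT certified by the union bound.


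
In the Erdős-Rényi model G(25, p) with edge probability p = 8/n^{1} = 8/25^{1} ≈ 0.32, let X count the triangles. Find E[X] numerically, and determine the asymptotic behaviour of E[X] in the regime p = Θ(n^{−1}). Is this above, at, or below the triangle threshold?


Number of potential triangles: C(25, 3) = 2300.
Each occurs with probability p³ ≈ (0.32)³ ≈ 3.2768000e-02.
By linearity: E[X] = C(25, 3)·p³ ≈ 2300 · 3.2768000e-02 ≈ 75.36640.
Here α = 1, so p = 8/n is exactly at the triangle threshold p ~ 1/n. Asymptotically E[X] → c³/6 = 8³/6 = 256/3 ≈ 85.33333, a bounded constant. In this regime the triangle count is asymptotically Poisson(c³/6).

E[X] ≈ 75.36640; in regime p = Θ(1/n^{1}) E[X] stays bounded (at the triangle threshold p ~ 1/n).


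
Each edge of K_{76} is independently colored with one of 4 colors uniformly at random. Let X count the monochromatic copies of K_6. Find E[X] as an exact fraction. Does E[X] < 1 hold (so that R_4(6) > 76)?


E[X] = C(76, 6) · 4^{1 − 15} = 218618940 · 4^{−14} = 218618940/268435456.
As a reduced fraction: E[X] = 54654735/67108864 ≈ 0.814.
Is E[X] < 1? YES.
Since E[X] < 1, there exists a 4-coloring of K_{76} with no monochromatic K_6; hence R_4(6) > 76.

E[X] = 54654735/67108864 ≈ 0.814; E[X] < 1, so R_4(6) > 76.


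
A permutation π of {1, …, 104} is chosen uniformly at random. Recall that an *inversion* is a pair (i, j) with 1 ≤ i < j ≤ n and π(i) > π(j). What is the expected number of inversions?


Write X = Σ X_I over the C(104, 2) = 5356 pairs i < j, with X_I the indicator of one inversion.
There are 5356 indicators.
For each fixed pair i < j, the values π(i) and π(j) are two distinct elements of {1, …, 104} in uniformly random order; by symmetry P[π(i) > π(j)] = 1/2.
By linearity: E[X] = 5356 · (1/2) = C(104, 2) · (1/2) = 5356/2 = 2678 ≈ 2678.000.

E[X] = 2678 = 2678.000.


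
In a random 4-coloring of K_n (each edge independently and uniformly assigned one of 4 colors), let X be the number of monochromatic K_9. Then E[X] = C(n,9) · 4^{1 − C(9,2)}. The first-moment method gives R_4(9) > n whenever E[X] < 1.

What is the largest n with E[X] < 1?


We need C(n, 9) · 4^{1 − 36} < 1, i.e. C(n, 9) < 4^{36 − 1} = 1180591620717411303424.
Check values of n near the boundary:
  n = 911: C(911, 9) = 1144686900492291197405; 1144686900492291197405 < 1180591620717411303424? YES
  n = 912: C(912, 9) = 1156095740032081475120; 1156095740032081475120 < 1180591620717411303424? YES
  n = 913: C(913, 9) = 1167605542753639808390; 1167605542753639808390 < 1180591620717411303424? YES
  n = 914: C(914, 9) = 1179217089587653905932; 1179217089587653905932 < 1180591620717411303424? YES
  n = 915: C(915, 9) = 1190931166636537885130; 1190931166636537885130 < 1180591620717411303424? NO
The largest n with C(n, 9) < 1180591620717411303424 is n = 914 (where E[X] = 294804272396913476483/295147905179352825856 ≈ 0.99884). Hence R_4(9) > 914, i.e. R_4(9) ≥ 915.

Largest n = 914; hence R_4(9) > 914.


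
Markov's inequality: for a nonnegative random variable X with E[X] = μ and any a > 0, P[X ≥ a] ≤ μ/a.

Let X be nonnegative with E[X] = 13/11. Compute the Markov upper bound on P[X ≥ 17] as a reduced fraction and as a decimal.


μ = E[X] = 13/11, a = 17.
Markov: P[X ≥ 17] ≤ μ/a = (13/11)/17 = 13/187.
Numerically: ≈ 0.069519.
(Since a = 17 > μ = 1.181818, the bound 13/187 is < 1 and informative.)

P[X ≥ 17] ≤ 13/187 ≈ 0.069519.


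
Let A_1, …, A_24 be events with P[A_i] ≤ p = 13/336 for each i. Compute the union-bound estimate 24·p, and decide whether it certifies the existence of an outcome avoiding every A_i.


Union bound: P[∪_{i=1}^{24} A_i] ≤ Σ_i P[A_i] ≤ 24·p = 24·(13/336) = 13/14.
Numerically: 13/14 ≈ 0.9286.
Is 13/14 < 1? YES.
Since P[∪ A_i] ≤ 13/14 < 1, the complement has P[∩ A_i^c] ≥ 1 − 13/14 = 1/14 > 0, so some outcome avoids every A_i.

24·p = 13/14 ≈ 0.9286; existence CERTIFIED by the union bound.


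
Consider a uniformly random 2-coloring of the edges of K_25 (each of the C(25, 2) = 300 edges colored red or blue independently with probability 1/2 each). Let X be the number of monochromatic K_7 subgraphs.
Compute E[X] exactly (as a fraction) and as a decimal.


Let X = Σ_S X_S over the C(25, 7) = 480700 subsets S of size 7, where X_S = 1 if the K_7 on S is monochromatic.
For a fixed S, the K_7 on S has C(7, 2) = 21 edges. P[all 21 edges red] = (1/2)^21, and likewise for blue, so P[monochromatic] = 2·(1/2)^21 = 2^{1 − 21} = 1/1048576.
By linearity of expectation: E[X] = C(25, 7) · 2^{1 − 21} = 480700 · 1/1048576 = 120175/262144.
Numerically: E[X] ≈ 0.458431.

E[X] = C(25,7)·2^(1−C(7,2)) = 120175/262144 ≈ 0.458431.


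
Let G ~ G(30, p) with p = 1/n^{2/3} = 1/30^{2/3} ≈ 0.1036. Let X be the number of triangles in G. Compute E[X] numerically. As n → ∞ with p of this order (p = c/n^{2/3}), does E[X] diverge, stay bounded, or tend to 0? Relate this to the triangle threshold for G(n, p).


Number of potential triangles: C(30, 3) = 4060.
Each occurs with probability p³ ≈ (0.1036)³ ≈ 1.111111e-03.
By linearity: E[X] = C(30, 3)·p³ ≈ 4060 · 1.111111e-03 ≈ 4.5111.
Since α = 2/3 < 1, p = c/n^{2/3} ≫ 1/n is above the triangle threshold p ~ 1/n. Asymptotically E[X] ~ (c³/6)·n^{3(1−α)} = (1³/6)·n^{1} → ∞; triangles are abundant w.h.p.

E[X] ≈ 4.5111; in regime p = Θ(1/n^{2/3}) E[X] diverges (above the triangle threshold p ~ 1/n).


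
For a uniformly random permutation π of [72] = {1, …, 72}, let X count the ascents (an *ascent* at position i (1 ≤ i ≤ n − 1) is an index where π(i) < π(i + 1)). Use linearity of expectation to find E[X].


Write X = Σ X_I over i = 1, …, 71, with X_I the indicator of one ascent.
There are 71 indicators.
For each fixed i, the pair (π(i), π(i+1)) is a uniformly random ordered pair of distinct values from {1, …, 72}; by symmetry P[π(i) < π(i+1)] = 1/2.
By linearity: E[X] = 71 · (1/2) = (72 − 1) · (1/2) = 71/2 ≈ 35.50000.

E[X] = 71/2 = 35.50000.


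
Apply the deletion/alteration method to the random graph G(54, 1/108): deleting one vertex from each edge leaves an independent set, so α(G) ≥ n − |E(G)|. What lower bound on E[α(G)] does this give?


E[|E(G)|] = C(54, 2)·p = 1431 · (1/108) = 53/4.
E[α(G)] ≥ n − E[|E(G)|] = 54 − 53/4 = 163/4.
Numerically: ≈ 40.750000.
(This is only a lower bound; the true E[α(G)] may be larger.)

E[α(G)] ≥ 163/4 ≈ 40.750000.


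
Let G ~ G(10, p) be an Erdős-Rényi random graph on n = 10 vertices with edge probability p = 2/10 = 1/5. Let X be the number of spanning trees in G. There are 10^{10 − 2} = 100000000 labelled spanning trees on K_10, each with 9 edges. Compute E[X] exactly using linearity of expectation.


K_10 has 10^{10 − 2} = 100000000 labelled spanning trees.
For each such spanning tree H, let X_H = 1 if all 9 edges of H are present in G. Then P[X_H = 1] = p^{9} = (1/5)^{9} = 1/1953125.
By linearity of expectation: E[X] = Σ_H E[X_H] = 100000000 · p^{9} = 100000000 · 1/1953125 = 256/5.
Numerically: E[X] ≈ 51.2.

E[X] = 100000000 · (1/5)^{9} = 256/5 ≈ 51.2.


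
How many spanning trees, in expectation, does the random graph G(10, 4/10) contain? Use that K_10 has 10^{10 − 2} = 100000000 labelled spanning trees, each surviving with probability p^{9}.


K_10 has 10^{10 − 2} = 100000000 labelled spanning trees.
For each such spanning tree H, let X_H = 1 if all 9 edges of H are present in G. Then P[X_H = 1] = p^{9} = (2/5)^{9} = 512/1953125.
By linearity: E[X] = Σ_H E[X_H] = 100000000 · p^{9} = 100000000 · 512/1953125 = 131072/5.
Numerically: E[X] ≈ 26214.4.

E[X] = 100000000 · (2/5)^{9} = 131072/5 ≈ 26214.4.


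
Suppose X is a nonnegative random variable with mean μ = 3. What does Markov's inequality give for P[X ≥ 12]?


μ = E[X] = 3, a = 12.
Markov: P[X ≥ 12] ≤ μ/a = (3)/12 = 1/4.
Numerically: ≈ 0.250000.
(Since a = 12 > μ = 3.000000, the bound 1/4 is < 1 and informative.)

P[X ≥ 12] ≤ 1/4 ≈ 0.250000.


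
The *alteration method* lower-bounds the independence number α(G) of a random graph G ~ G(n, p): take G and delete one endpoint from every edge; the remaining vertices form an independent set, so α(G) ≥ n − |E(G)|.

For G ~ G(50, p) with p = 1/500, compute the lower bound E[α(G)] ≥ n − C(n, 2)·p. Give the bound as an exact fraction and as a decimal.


E[|E(G)|] = C(50, 2)·p = 1225 · (1/500) = 49/20.
E[α(G)] ≥ n − E[|E(G)|] = 50 − 49/20 = 951/20.
Numerically: ≈ 47.55000.
(This is only a lower bound; the true E[α(G)] may be larger.)

E[α(G)] ≥ 951/20 ≈ 47.55000.


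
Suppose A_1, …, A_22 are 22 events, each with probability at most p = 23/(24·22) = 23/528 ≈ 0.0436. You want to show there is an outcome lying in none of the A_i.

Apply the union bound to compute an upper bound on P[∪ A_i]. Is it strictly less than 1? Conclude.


Union bound: P[∪_{i=1}^{22} A_i] ≤ Σ_i P[A_i] ≤ 22·p = 22·(23/528) = 23/24.
Numerically: 23/24 ≈ 0.9583.
Is 23/24 < 1? YES.
Since P[∪ A_i] ≤ 23/24 < 1, the complement has P[∩ A_i^c] ≥ 1 − 23/24 = 1/24 > 0, so some outcome avoids every A_i.

22·p = 23/24 ≈ 0.9583; existence CERTIFIED by the union bound.


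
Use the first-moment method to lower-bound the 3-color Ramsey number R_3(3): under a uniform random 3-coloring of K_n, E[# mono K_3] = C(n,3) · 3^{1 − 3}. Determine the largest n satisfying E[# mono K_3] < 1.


We need C(n, 3) · 3^{1 − 3} < 1, i.e. C(n, 3) < 3^{3 − 1} = 9.
Check values of n near the boundary:
  n = 3: C(3, 3) = 1; 1 < 9? YES
  n = 4: C(4, 3) = 4; 4 < 9? YES
  n = 5: C(5, 3) = 10; 10 < 9? NO
  n = 6: C(6, 3) = 20; 20 < 9? NO
The largest n with C(n, 3) < 9 is n = 4 (where E[X] = 4/9 ≈ 0.4444). Hence R_3(3) > 4, i.e. R_3(3) ≥ 5.

Largest n = 4; hence R_3(3) > 4.


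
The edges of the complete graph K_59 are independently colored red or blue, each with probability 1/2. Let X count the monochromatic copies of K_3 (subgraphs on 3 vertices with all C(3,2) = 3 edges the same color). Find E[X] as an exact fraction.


Let X = Σ_S X_S over the C(59, 3) = 32509 subsets S of size 3, where X_S = 1 if the K_3 on S is monochromatic.
For a fixed S, the K_3 on S has C(3, 2) = 3 edges. P[all 3 edges red] = (1/2)^3, and likewise for blue, so P[monochromatic] = 2·(1/2)^3 = 2^{1 − 3} = 1/4.
Summing: E[X] = C(59, 3) · 2^{1 − 3} = 32509 · 1/4 = 32509/4.
Numerically: E[X] ≈ 8127.250.

E[X] = C(59,3)·2^(1−C(3,2)) = 32509/4 ≈ 8127.250.


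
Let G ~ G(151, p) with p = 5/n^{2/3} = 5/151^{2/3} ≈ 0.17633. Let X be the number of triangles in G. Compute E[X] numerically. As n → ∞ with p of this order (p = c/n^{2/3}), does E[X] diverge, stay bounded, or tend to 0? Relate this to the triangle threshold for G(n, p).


Number of potential triangles: C(151, 3) = 562475.
Each occurs with probability p³ ≈ (0.17633)³ ≈ 5.4822157e-03.
By linearity: E[X] = C(151, 3)·p³ ≈ 562475 · 5.4822157e-03 ≈ 3083.60927.
Since α = 2/3 < 1, p = c/n^{2/3} ≫ 1/n is above the triangle threshold p ~ 1/n. Asymptotically E[X] ~ (c³/6)·n^{3(1−α)} = (5³/6)·n^{1} → ∞; triangles are abundant w.h.p.

E[X] ≈ 3083.60927; in regime p = Θ(1/n^{2/3}) E[X] diverges (above the triangle threshold p ~ 1/n).


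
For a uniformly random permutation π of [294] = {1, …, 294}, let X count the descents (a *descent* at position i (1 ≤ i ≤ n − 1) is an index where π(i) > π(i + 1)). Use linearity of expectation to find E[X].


Write X = Σ X_I over i = 1, …, 293, with X_I the indicator of one descent.
There are 293 indicators.
For each fixed i, the pair (π(i), π(i+1)) is a uniformly random ordered pair of distinct values from {1, …, 294}; by symmetry P[π(i) > π(i+1)] = 1/2.
By linearity: E[X] = 293 · (1/2) = (294 − 1) · (1/2) = 293/2 ≈ 146.50000.

E[X] = 293/2 = 146.50000.


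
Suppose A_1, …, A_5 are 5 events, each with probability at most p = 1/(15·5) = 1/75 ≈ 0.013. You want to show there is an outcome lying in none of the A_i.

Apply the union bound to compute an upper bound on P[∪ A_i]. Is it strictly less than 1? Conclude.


Union bound: P[∪_{i=1}^{5} A_i] ≤ Σ_i P[A_i] ≤ 5·p = 5·(1/75) = 1/15.
Numerically: 1/15 ≈ 0.067.
Is 1/15 < 1? YES.
Since P[∪ A_i] ≤ 1/15 < 1, the complement has P[∩ A_i^c] ≥ 1 − 1/15 = 14/15 > 0, so some outcome avoids every A_i.

5·p = 1/15 ≈ 0.067; existence CERTIFIED by the union bound.


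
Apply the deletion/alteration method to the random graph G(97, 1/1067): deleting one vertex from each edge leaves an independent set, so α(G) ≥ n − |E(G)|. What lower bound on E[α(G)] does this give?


E[|E(G)|] = C(97, 2)·p = 4656 · (1/1067) = 48/11.
E[α(G)] ≥ n − E[|E(G)|] = 97 − 48/11 = 1019/11.
Numerically: ≈ 92.6364.
(This is only a lower bound; the true E[α(G)] may be larger.)

E[α(G)] ≥ 1019/11 ≈ 92.6364.


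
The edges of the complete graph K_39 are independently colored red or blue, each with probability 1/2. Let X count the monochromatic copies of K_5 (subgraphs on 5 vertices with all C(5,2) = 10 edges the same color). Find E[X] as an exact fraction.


Let X = Σ_S X_S over the C(39, 5) = 575757 subsets S of size 5, where X_S = 1 if the K_5 on S is monochromatic.
For a fixed S, the K_5 on S has C(5, 2) = 10 edges. P[all 10 edges red] = (1/2)^10, and likewise for blue, so P[monochromatic] = 2·(1/2)^10 = 2^{1 − 10} = 1/512.
By linearity of expectation: E[X] = C(39, 5) · 2^{1 − 10} = 575757 · 1/512 = 575757/512.
Numerically: E[X] ≈ 1124.5254.

E[X] = C(39,5)·2^(1−C(5,2)) = 575757/512 ≈ 1124.5254.


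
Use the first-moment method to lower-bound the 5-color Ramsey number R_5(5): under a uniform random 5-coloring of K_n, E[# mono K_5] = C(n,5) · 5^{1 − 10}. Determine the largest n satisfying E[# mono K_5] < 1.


We need C(n, 5) · 5^{1 − 10} < 1, i.e. C(n, 5) < 5^{10 − 1} = 1953125.
Check values of n near the boundary:
  n = 46: C(46, 5) = 1370754; 1370754 < 1953125? YES
  n = 47: C(47, 5) = 1533939; 1533939 < 1953125? YES
  n = 48: C(48, 5) = 1712304; 1712304 < 1953125? YES
  n = 49: C(49, 5) = 1906884; 1906884 < 1953125? YES
  n = 50: C(50, 5) = 2118760; 2118760 < 1953125? NO
  n = 51: C(51, 5) = 2349060; 2349060 < 1953125? NO
The largest n with C(n, 5) < 1953125 is n = 49 (where E[X] = 1906884/1953125 ≈ 0.9763). Hence R_5(5) > 49, i.e. R_5(5) ≥ 50.

Largest n = 49; hence R_5(5) > 49.


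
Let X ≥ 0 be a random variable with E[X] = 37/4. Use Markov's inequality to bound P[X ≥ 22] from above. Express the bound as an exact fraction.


μ = E[X] = 37/4, a = 22.
Markov: P[X ≥ 22] ≤ μ/a = (37/4)/22 = 37/88.
Numerically: ≈ 0.4205.
(Since a = 22 > μ = 9.2500, the bound 37/88 is < 1 and informative.)

P[X ≥ 22] ≤ 37/88 ≈ 0.4205.


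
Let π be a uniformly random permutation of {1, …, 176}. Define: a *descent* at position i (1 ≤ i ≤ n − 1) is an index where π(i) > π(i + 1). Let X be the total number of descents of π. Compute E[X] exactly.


Write X = Σ X_I over i = 1, …, 175, with X_I the indicator of one descent.
There are 175 indicators.
For each fixed i, the pair (π(i), π(i+1)) is a uniformly random ordered pair of distinct values from {1, …, 176}; by symmetry P[π(i) > π(i+1)] = 1/2.
By linearity: E[X] = 175 · (1/2) = (176 − 1) · (1/2) = 175/2 ≈ 87.500.

E[X] = 175/2 = 87.500.


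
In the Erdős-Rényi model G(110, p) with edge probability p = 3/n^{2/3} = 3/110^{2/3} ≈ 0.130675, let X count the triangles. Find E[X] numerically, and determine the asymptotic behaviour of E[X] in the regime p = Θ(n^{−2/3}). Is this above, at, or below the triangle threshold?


Number of potential triangles: C(110, 3) = 215820.
Each occurs with probability p³ ≈ (0.130675)³ ≈ 2.23140496e-03.
By linearity: E[X] = C(110, 3)·p³ ≈ 215820 · 2.23140496e-03 ≈ 481.581818.
Since α = 2/3 < 1, p = c/n^{2/3} ≫ 1/n is above the triangle threshold p ~ 1/n. Asymptotically E[X] ~ (c³/6)·n^{3(1−α)} = (3³/6)·n^{1} → ∞; triangles are abundant w.h.p.

E[X] ≈ 481.581818; in regime p = Θ(1/n^{2/3}) E[X] diverges (above the triangle threshold p ~ 1/n).


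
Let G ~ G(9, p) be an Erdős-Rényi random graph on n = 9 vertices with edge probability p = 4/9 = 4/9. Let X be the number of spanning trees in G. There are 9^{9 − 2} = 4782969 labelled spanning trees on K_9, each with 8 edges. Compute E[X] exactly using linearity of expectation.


K_9 has 9^{9 − 2} = 4782969 labelled spanning trees.
For each such spanning tree H, let X_H = 1 if all 8 edges of H are present in G. Then P[X_H = 1] = p^{8} = (4/9)^{8} = 65536/43046721.
By linearity: E[X] = Σ_H E[X_H] = 4782969 · p^{8} = 4782969 · 65536/43046721 = 65536/9.
Numerically: E[X] ≈ 7281.8.

E[X] = 4782969 · (4/9)^{8} = 65536/9 ≈ 7281.8.


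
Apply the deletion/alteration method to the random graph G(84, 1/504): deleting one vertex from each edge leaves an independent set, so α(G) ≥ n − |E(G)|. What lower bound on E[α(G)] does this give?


E[|E(G)|] = C(84, 2)·p = 3486 · (1/504) = 83/12.
E[α(G)] ≥ n − E[|E(G)|] = 84 − 83/12 = 925/12.
Numerically: ≈ 77.0833.
(This is only a lower bound; the true E[α(G)] may be larger.)

E[α(G)] ≥ 925/12 ≈ 77.0833.


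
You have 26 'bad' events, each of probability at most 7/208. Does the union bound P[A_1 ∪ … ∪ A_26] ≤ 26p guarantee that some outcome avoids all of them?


Union bound: P[∪_{i=1}^{26} A_i] ≤ Σ_i P[A_i] ≤ 26·p = 26·(7/208) = 7/8.
Numerically: 7/8 ≈ 0.8750.
Is 7/8 < 1? YES.
Since P[∪ A_i] ≤ 7/8 < 1, the complement has P[∩ A_i^c] ≥ 1 − 7/8 = 1/8 > 0, so some outcome avoids every A_i.

26·p = 7/8 ≈ 0.8750; existence CERTIFIED by the union bound.


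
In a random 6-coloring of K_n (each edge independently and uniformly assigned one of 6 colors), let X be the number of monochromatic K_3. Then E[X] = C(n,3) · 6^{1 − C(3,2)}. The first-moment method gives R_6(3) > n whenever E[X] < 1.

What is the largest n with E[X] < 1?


We need C(n, 3) · 6^{1 − 3} < 1, i.e. C(n, 3) < 6^{3 − 1} = 36.
Check values of n near the boundary:
  n = 4: C(4, 3) = 4; 4 < 36? YES
  n = 5: C(5, 3) = 10; 10 < 36? YES
  n = 6: C(6, 3) = 20; 20 < 36? YES
  n = 7: C(7, 3) = 35; 35 < 36? YES
  n = 8: C(8, 3) = 56; 56 < 36? NO
  n = 9: C(9, 3) = 84; 84 < 36? NO
The largest n with C(n, 3) < 36 is n = 7 (where E[X] = 35/36 ≈ 0.9722222). Hence R_6(3) > 7, i.e. R_6(3) ≥ 8.

Largest n = 7; hence R_6(3) > 7.


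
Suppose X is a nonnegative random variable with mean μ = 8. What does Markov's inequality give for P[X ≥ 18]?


μ = E[X] = 8, a = 18.
Markov: P[X ≥ 18] ≤ μ/a = (8)/18 = 4/9.
Numerically: ≈ 0.444.
(Since a = 18 > μ = 8.000, the bound 4/9 is < 1 and informative.)

P[X ≥ 18] ≤ 4/9 ≈ 0.444.


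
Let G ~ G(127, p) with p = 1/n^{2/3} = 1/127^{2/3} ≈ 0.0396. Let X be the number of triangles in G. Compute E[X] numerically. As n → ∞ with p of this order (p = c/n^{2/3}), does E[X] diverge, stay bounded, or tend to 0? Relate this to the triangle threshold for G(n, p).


Number of potential triangles: C(127, 3) = 333375.
Each occurs with probability p³ ≈ (0.0396)³ ≈ 6.20001e-05.
By linearity: E[X] = C(127, 3)·p³ ≈ 333375 · 6.20001e-05 ≈ 20.669.
Since α = 2/3 < 1, p = c/n^{2/3} ≫ 1/n is above the triangle threshold p ~ 1/n. Asymptotically E[X] ~ (c³/6)·n^{3(1−α)} = (1³/6)·n^{1} → ∞; triangles are abundant w.h.p.

E[X] ≈ 20.669; in regime p = Θ(1/n^{2/3}) E[X] diverges (above the triangle threshold p ~ 1/n).


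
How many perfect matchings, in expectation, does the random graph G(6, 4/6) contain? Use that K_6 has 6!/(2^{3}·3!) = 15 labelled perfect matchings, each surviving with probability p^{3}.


K_6 has 6!/(2^{3}·3!) = 15 labelled perfect matchings.
For each such perfect matching H, let X_H = 1 if all 3 edges of H are present in G. Then P[X_H = 1] = p^{3} = (2/3)^{3} = 8/27.
Summing the indicators: E[X] = Σ_H E[X_H] = 15 · p^{3} = 15 · 8/27 = 40/9.
Numerically: E[X] ≈ 4.44444.

E[X] = 15 · (2/3)^{3} = 40/9 ≈ 4.44444.


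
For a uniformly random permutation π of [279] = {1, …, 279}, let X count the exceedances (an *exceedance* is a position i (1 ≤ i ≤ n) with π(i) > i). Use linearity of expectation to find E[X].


Write X = Σ_{i=1}^{279} X_i, where X_i = 1_{π(i) > i}.
For each fixed i, π(i) is uniform over {1, …, 279} (marginal of a uniform permutation), so P[π(i) > i] = (n − i)/n. Summing: Σ_{i=1}^{279} (n − i)/n = (0 + 1 + … + 278)/279 = 279(279 − 1)/(2·279) = (279 − 1)/2.
Hence E[X] = Σ_{i=1}^{279} (279 − i)/279 = 139 ≈ 139.000000.

E[X] = 139 = 139.000000.


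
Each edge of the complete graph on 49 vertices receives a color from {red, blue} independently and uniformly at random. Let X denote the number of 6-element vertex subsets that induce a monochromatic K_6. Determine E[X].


Let X = Σ_S X_S over the C(49, 6) = 13983816 subsets S of size 6, where X_S = 1 if the K_6 on S is monochromatic.
For a fixed S, the K_6 on S has C(6, 2) = 15 edges. P[all 15 edges red] = (1/2)^15, and likewise for blue, so P[monochromatic] = 2·(1/2)^15 = 2^{1 − 15} = 1/16384.
Summing: E[X] = C(49, 6) · 2^{1 − 15} = 13983816 · 1/16384 = 1747977/2048.
Numerically: E[X] ≈ 853.50439.

E[X] = C(49,6)·2^(1−C(6,2)) = 1747977/2048 ≈ 853.50439.


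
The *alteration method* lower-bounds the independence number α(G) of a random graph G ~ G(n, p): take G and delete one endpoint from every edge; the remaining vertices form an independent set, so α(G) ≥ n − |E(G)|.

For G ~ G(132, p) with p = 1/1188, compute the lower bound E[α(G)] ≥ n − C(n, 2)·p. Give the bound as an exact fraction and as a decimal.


E[|E(G)|] = C(132, 2)·p = 8646 · (1/1188) = 131/18.
E[α(G)] ≥ n − E[|E(G)|] = 132 − 131/18 = 2245/18.
Numerically: ≈ 124.722.
(This is only a lower bound; the true E[α(G)] may be larger.)

E[α(G)] ≥ 2245/18 ≈ 124.722.


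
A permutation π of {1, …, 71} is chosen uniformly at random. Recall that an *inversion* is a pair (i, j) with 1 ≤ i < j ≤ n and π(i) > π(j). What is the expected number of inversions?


Write X = Σ X_I over the C(71, 2) = 2485 pairs i < j, with X_I the indicator of one inversion.
There are 2485 indicators.
For each fixed pair i < j, the values π(i) and π(j) are two distinct elements of {1, …, 71} in uniformly random order; by symmetry P[π(i) > π(j)] = 1/2.
By linearity: E[X] = 2485 · (1/2) = C(71, 2) · (1/2) = 2485/2 = 2485/2 ≈ 1242.500000.

E[X] = 2485/2 = 1242.500000.


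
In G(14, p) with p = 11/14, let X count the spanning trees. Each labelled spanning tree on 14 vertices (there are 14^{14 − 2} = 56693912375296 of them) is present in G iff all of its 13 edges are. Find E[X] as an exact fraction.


K_14 has 14^{14 − 2} = 56693912375296 labelled spanning trees.
For each such spanning tree H, let X_H = 1 if all 13 edges of H are present in G. Then P[X_H = 1] = p^{13} = (11/14)^{13} = 34522712143931/793714773254144.
By linearity of expectation: E[X] = Σ_H E[X_H] = 56693912375296 · p^{13} = 56693912375296 · 34522712143931/793714773254144 = 34522712143931/14.
Numerically: E[X] ≈ 2.46591e+12.

E[X] = 56693912375296 · (11/14)^{13} = 34522712143931/14 ≈ 2.46591e+12.


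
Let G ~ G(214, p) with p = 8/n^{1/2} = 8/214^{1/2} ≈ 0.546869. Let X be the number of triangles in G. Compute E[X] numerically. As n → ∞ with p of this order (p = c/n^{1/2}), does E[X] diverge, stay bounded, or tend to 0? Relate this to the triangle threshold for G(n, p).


Number of potential triangles: C(214, 3) = 1610564.
Each occurs with probability p³ ≈ (0.546869)³ ≈ 1.63549530e-01.
By linearity: E[X] = C(214, 3)·p³ ≈ 1610564 · 1.63549530e-01 ≈ 263406.985564.
Since α = 1/2 < 1, p = c/n^{1/2} ≫ 1/n is above the triangle threshold p ~ 1/n. Asymptotically E[X] ~ (c³/6)·n^{3(1−α)} = (8³/6)·n^{1.5} → ∞; triangles are abundant w.h.p.

E[X] ≈ 263406.985564; in regime p = Θ(1/n^{1/2}) E[X] diverges (above the triangle threshold p ~ 1/n).


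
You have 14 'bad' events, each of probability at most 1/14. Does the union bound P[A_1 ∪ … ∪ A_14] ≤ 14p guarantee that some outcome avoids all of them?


Union bound: P[∪_{i=1}^{14} A_i] ≤ Σ_i P[A_i] ≤ 14·p = 14·(1/14) = 1.
Numerically: 1 ≈ 1.0000000.
Is 1 < 1? NO.
Since the bound 1 is ≥ 1, the union bound is uninformative here; it does NOT by itself certify existence.

14·p = 1 ≈ 1.0000000; existence NOT certified by the union bound.


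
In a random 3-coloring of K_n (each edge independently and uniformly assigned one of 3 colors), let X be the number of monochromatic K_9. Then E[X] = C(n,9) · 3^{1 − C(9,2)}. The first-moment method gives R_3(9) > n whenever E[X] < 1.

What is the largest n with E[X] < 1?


We need C(n, 9) · 3^{1 − 36} < 1, i.e. C(n, 9) < 3^{36 − 1} = 50031545098999707.
Check values of n near the boundary:
  n = 297: C(297, 9) = 43842345008337645; 43842345008337645 < 50031545098999707? YES
  n = 298: C(298, 9) = 45207677551849890; 45207677551849890 < 50031545098999707? YES
  n = 299: C(299, 9) = 46610674441390059; 46610674441390059 < 50031545098999707? YES
  n = 300: C(300, 9) = 48052241692154700; 48052241692154700 < 50031545098999707? YES
  n = 301: C(301, 9) = 49533303936090975; 49533303936090975 < 50031545098999707? YES
  n = 302: C(302, 9) = 51054804739588650; 51054804739588650 < 50031545098999707? NO
  n = 303: C(303, 9) = 52617706925494425; 52617706925494425 < 50031545098999707? NO
The largest n with C(n, 9) < 50031545098999707 is n = 301 (where E[X] = 16511101312030325/16677181699666569 ≈ 0.9900). Hence R_3(9) > 301, i.e. R_3(9) ≥ 302.

Largest n = 301; hence R_3(9) > 301.


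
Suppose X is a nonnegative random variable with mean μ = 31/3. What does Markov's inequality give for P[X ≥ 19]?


μ = E[X] = 31/3, a = 19.
Markov: P[X ≥ 19] ≤ μ/a = (31/3)/19 = 31/57.
Numerically: ≈ 0.5439.
(Since a = 19 > μ = 10.3333, the bound 31/57 is < 1 and informative.)

P[X ≥ 19] ≤ 31/57 ≈ 0.5439.


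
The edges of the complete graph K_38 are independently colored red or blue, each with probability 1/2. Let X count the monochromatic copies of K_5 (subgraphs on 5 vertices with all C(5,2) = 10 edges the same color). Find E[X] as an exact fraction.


Let X = Σ_S X_S over the C(38, 5) = 501942 subsets S of size 5, where X_S = 1 if the K_5 on S is monochromatic.
For a fixed S, the K_5 on S has C(5, 2) = 10 edges. P[all 10 edges red] = (1/2)^10, and likewise for blue, so P[monochromatic] = 2·(1/2)^10 = 2^{1 − 10} = 1/512.
Summing: E[X] = C(38, 5) · 2^{1 − 10} = 501942 · 1/512 = 250971/256.
Numerically: E[X] ≈ 980.35547.

E[X] = C(38,5)·2^(1−C(5,2)) = 250971/256 ≈ 980.35547.


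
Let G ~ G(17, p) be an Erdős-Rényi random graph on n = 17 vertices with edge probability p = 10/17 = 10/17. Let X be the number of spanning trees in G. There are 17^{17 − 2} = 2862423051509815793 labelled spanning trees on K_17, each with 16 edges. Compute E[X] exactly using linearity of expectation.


K_17 has 17^{17 − 2} = 2862423051509815793 labelled spanning trees.
For each such spanning tree H, let X_H = 1 if all 16 edges of H are present in G. Then P[X_H = 1] = p^{16} = (10/17)^{16} = 10000000000000000/48661191875666868481.
By linearity: E[X] = Σ_H E[X_H] = 2862423051509815793 · p^{16} = 2862423051509815793 · 10000000000000000/48661191875666868481 = 10000000000000000/17.
Numerically: E[X] ≈ 5.8824e+14.

E[X] = 2862423051509815793 · (10/17)^{16} = 10000000000000000/17 ≈ 5.8824e+14.


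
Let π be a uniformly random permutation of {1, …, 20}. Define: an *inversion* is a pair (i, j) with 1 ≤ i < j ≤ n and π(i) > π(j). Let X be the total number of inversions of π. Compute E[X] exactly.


Write X = Σ X_I over the C(20, 2) = 190 pairs i < j, with X_I the indicator of one inversion.
There are 190 indicators.
For each fixed pair i < j, the values π(i) and π(j) are two distinct elements of {1, …, 20} in uniformly random order; by symmetry P[π(i) > π(j)] = 1/2.
By linearity: E[X] = 190 · (1/2) = C(20, 2) · (1/2) = 190/2 = 95 ≈ 95.00000.

E[X] = 95 = 95.00000.


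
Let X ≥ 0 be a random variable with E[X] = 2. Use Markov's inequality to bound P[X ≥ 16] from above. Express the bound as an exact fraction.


μ = E[X] = 2, a = 16.
Markov: P[X ≥ 16] ≤ μ/a = (2)/16 = 1/8.
Numerically: ≈ 0.12500.
(Since a = 16 > μ = 2.00000, the bound 1/8 is < 1 and informative.)

P[X ≥ 16] ≤ 1/8 ≈ 0.12500.


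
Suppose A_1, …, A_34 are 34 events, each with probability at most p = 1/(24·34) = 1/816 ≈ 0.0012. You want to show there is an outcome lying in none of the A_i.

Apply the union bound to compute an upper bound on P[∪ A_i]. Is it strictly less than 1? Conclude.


Union bound: P[∪_{i=1}^{34} A_i] ≤ Σ_i P[A_i] ≤ 34·p = 34·(1/816) = 1/24.
Numerically: 1/24 ≈ 0.0417.
Is 1/24 < 1? YES.
Since P[∪ A_i] ≤ 1/24 < 1, the complement has P[∩ A_i^c] ≥ 1 − 1/24 = 23/24 > 0, so some outcome avoids every A_i.

34·p = 1/24 ≈ 0.0417; existence CERTIFIED by the union bound.


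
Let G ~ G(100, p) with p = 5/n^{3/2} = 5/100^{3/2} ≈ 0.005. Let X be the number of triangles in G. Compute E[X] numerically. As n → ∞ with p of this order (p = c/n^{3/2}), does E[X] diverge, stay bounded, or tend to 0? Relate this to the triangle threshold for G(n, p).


Number of potential triangles: C(100, 3) = 161700.
Each occurs with probability p³ ≈ (0.005)³ ≈ 1.25000000e-07.
By linearity: E[X] = C(100, 3)·p³ ≈ 161700 · 1.25000000e-07 ≈ 0.020213.
Since α = 3/2 > 1, p = c/n^{3/2} = o(1/n) is below the triangle threshold p ~ 1/n. Asymptotically E[X] ~ (c³/6)·n^{3(1−α)} = (5³/6)·n^{-1.5} → 0, so by Markov's inequality G has no triangles w.h.p.

E[X] ≈ 0.020213; in regime p = Θ(1/n^{3/2}) E[X] tends to 0 (below the triangle threshold p ~ 1/n).


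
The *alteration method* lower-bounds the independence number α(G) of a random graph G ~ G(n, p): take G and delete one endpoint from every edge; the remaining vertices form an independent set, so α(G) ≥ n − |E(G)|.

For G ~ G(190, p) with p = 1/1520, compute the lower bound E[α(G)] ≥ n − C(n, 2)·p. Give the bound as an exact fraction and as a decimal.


E[|E(G)|] = C(190, 2)·p = 17955 · (1/1520) = 189/16.
E[α(G)] ≥ n − E[|E(G)|] = 190 − 189/16 = 2851/16.
Numerically: ≈ 178.1875.
(This is only a lower bound; the true E[α(G)] may be larger.)

E[α(G)] ≥ 2851/16 ≈ 178.1875.


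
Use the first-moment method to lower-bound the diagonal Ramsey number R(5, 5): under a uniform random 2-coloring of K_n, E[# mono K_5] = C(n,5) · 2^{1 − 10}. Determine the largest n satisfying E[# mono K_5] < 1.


We need C(n, 5) · 2^{1 − 10} < 1, i.e. C(n, 5) < 2^{10 − 1} = 512.
Check values of n near the boundary:
  n = 5: C(5, 5) = 1; 1 < 512? YES
  n = 6: C(6, 5) = 6; 6 < 512? YES
  n = 7: C(7, 5) = 21; 21 < 512? YES
  n = 8: C(8, 5) = 56; 56 < 512? YES
  n = 9: C(9, 5) = 126; 126 < 512? YES
  n = 10: C(10, 5) = 252; 252 < 512? YES
  n = 11: C(11, 5) = 462; 462 < 512? YES
  n = 12: C(12, 5) = 792; 792 < 512? NO
The largest n with C(n, 5) < 512 is n = 11 (where E[X] = 231/256 ≈ 0.90234). Hence R(5, 5) > 11, i.e. R(5, 5) ≥ 12.

Largest n = 11; hence R(5, 5) > 11.


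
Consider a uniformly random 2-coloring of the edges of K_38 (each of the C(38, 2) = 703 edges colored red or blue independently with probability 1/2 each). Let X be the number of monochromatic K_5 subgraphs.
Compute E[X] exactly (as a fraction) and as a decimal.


Let X = Σ_S X_S over the C(38, 5) = 501942 subsets S of size 5, where X_S = 1 if the K_5 on S is monochromatic.
For a fixed S, the K_5 on S has C(5, 2) = 10 edges. P[all 10 edges red] = (1/2)^10, and likewise for blue, so P[monochromatic] = 2·(1/2)^10 = 2^{1 − 10} = 1/512.
By linearity: E[X] = C(38, 5) · 2^{1 − 10} = 501942 · 1/512 = 250971/256.
Numerically: E[X] ≈ 980.35547.

E[X] = C(38,5)·2^(1−C(5,2)) = 250971/256 ≈ 980.35547.


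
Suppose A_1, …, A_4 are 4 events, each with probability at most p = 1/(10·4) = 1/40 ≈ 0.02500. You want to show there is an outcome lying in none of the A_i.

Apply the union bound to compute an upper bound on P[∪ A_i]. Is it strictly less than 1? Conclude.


Union bound: P[∪_{i=1}^{4} A_i] ≤ Σ_i P[A_i] ≤ 4·p = 4·(1/40) = 1/10.
Numerically: 1/10 ≈ 0.10000.
Is 1/10 < 1? YES.
Since P[∪ A_i] ≤ 1/10 < 1, the complement has P[∩ A_i^c] ≥ 1 − 1/10 = 9/10 > 0, so some outcome avoids every A_i.

4·p = 1/10 ≈ 0.10000; existence CERTIFIED by the union bound.


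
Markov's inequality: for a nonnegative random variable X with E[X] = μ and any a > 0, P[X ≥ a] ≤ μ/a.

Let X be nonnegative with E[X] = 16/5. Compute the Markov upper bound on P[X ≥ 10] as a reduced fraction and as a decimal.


μ = E[X] = 16/5, a = 10.
Markov: P[X ≥ 10] ≤ μ/a = (16/5)/10 = 8/25.
Numerically: ≈ 0.3200.
(Since a = 10 > μ = 3.2000, the bound 8/25 is < 1 and informative.)

P[X ≥ 10] ≤ 8/25 ≈ 0.3200.


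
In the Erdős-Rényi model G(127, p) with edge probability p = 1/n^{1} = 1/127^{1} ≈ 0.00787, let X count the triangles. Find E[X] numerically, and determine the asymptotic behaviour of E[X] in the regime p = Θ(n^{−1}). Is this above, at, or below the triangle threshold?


Number of potential triangles: C(127, 3) = 333375.
Each occurs with probability p³ ≈ (0.00787)³ ≈ 4.88190e-07.
By linearity: E[X] = C(127, 3)·p³ ≈ 333375 · 4.88190e-07 ≈ 0.163.
Here α = 1, so p = 1/n is exactly at the triangle threshold p ~ 1/n. Asymptotically E[X] → c³/6 = 1³/6 = 1/6 ≈ 0.167, a bounded constant. In this regime the triangle count is asymptotically Poisson(c³/6).

E[X] ≈ 0.163; in regime p = Θ(1/n^{1}) E[X] stays bounded (at the triangle threshold p ~ 1/n).


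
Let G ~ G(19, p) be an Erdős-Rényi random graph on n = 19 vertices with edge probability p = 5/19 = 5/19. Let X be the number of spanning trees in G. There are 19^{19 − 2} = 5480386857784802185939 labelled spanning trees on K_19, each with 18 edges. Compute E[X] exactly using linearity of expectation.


K_19 has 19^{19 − 2} = 5480386857784802185939 labelled spanning trees.
For each such spanning tree H, let X_H = 1 if all 18 edges of H are present in G. Then P[X_H = 1] = p^{18} = (5/19)^{18} = 3814697265625/104127350297911241532841.
By linearity of expectation: E[X] = Σ_H E[X_H] = 5480386857784802185939 · p^{18} = 5480386857784802185939 · 3814697265625/104127350297911241532841 = 3814697265625/19.
Numerically: E[X] ≈ 2.0077e+11.

E[X] = 5480386857784802185939 · (5/19)^{18} = 3814697265625/19 ≈ 2.0077e+11.


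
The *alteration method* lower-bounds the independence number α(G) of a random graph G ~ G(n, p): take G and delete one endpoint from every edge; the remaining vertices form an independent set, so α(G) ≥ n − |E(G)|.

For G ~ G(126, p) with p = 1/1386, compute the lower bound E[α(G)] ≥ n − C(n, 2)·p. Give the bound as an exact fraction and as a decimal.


E[|E(G)|] = C(126, 2)·p = 7875 · (1/1386) = 125/22.
E[α(G)] ≥ n − E[|E(G)|] = 126 − 125/22 = 2647/22.
Numerically: ≈ 120.3182.
(This is only a lower bound; the true E[α(G)] may be larger.)

E[α(G)] ≥ 2647/22 ≈ 120.3182.


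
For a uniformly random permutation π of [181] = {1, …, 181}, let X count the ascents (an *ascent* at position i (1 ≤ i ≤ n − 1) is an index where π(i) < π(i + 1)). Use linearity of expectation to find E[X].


Write X = Σ X_I over i = 1, …, 180, with X_I the indicator of one ascent.
There are 180 indicators.
For each fixed i, the pair (π(i), π(i+1)) is a uniformly random ordered pair of distinct values from {1, …, 181}; by symmetry P[π(i) < π(i+1)] = 1/2.
By linearity: E[X] = 180 · (1/2) = (181 − 1) · (1/2) = 90 ≈ 90.00000.

E[X] = 90 = 90.00000.


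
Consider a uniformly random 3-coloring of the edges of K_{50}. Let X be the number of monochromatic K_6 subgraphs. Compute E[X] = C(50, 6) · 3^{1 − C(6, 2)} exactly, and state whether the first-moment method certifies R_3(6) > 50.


E[X] = C(50, 6) · 3^{1 − 15} = 15890700 · 3^{−14} = 15890700/4782969.
As a reduced fraction: E[X] = 5296900/1594323 ≈ 3.3224.
Is E[X] < 1? NO.
Since E[X] ≥ 1, the first-moment bound is inconclusive at n = 50; it does NOT by itself certify R_3(6) > 50.

E[X] = 5296900/1594323 ≈ 3.3224; E[X] ≥ 1; first-moment method inconclusive here.


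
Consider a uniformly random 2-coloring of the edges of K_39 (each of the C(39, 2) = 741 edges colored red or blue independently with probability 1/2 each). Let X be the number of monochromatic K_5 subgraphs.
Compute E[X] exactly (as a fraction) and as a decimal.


Let X = Σ_S X_S over the C(39, 5) = 575757 subsets S of size 5, where X_S = 1 if the K_5 on S is monochromatic.
For a fixed S, the K_5 on S has C(5, 2) = 10 edges. P[all 10 edges red] = (1/2)^10, and likewise for blue, so P[monochromatic] = 2·(1/2)^10 = 2^{1 − 10} = 1/512.
By linearity: E[X] = C(39, 5) · 2^{1 − 10} = 575757 · 1/512 = 575757/512.
Numerically: E[X] ≈ 1124.52539.

E[X] = C(39,5)·2^(1−C(5,2)) = 575757/512 ≈ 1124.52539.


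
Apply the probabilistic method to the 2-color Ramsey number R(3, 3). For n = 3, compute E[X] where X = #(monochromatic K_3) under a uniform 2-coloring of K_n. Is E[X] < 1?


E[X] = C(3, 3) · 2^{1 − 3} = 1 · 2^{−2} = 1/4.
As a reduced fraction: E[X] = 1/4 ≈ 0.2500.
Is E[X] < 1? YES.
Since E[X] < 1, there exists a 2-coloring of K_{3} with no monochromatic K_3; hence R(3, 3) > 3.

E[X] = 1/4 ≈ 0.2500; E[X] < 1, so R(3, 3) > 3.


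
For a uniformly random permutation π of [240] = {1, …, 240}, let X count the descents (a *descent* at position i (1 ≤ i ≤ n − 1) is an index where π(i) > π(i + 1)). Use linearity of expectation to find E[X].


Write X = Σ X_I over i = 1, …, 239, with X_I the indicator of one descent.
There are 239 indicators.
For each fixed i, the pair (π(i), π(i+1)) is a uniformly random ordered pair of distinct values from {1, …, 240}; by symmetry P[π(i) > π(i+1)] = 1/2.
By linearity: E[X] = 239 · (1/2) = (240 − 1) · (1/2) = 239/2 ≈ 119.500000.

E[X] = 239/2 = 119.500000.


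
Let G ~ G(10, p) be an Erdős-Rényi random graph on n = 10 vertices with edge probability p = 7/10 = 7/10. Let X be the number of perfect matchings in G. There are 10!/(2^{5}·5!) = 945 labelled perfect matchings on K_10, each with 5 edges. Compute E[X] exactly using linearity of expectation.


K_10 has 10!/(2^{5}·5!) = 945 labelled perfect matchings.
For each such perfect matching H, let X_H = 1 if all 5 edges of H are present in G. Then P[X_H = 1] = p^{5} = (7/10)^{5} = 16807/100000.
Summing the indicators: E[X] = Σ_H E[X_H] = 945 · p^{5} = 945 · 16807/100000 = 3176523/20000.
Numerically: E[X] ≈ 159.

E[X] = 945 · (7/10)^{5} = 3176523/20000 ≈ 159.


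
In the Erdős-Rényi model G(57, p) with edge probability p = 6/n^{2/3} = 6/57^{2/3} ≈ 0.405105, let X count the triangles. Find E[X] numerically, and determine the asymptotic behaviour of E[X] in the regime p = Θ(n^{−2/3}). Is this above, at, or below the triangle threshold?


Number of potential triangles: C(57, 3) = 29260.
Each occurs with probability p³ ≈ (0.405105)³ ≈ 6.64819945e-02.
By linearity: E[X] = C(57, 3)·p³ ≈ 29260 · 6.64819945e-02 ≈ 1945.263158.
Since α = 2/3 < 1, p = c/n^{2/3} ≫ 1/n is above the triangle threshold p ~ 1/n. Asymptotically E[X] ~ (c³/6)·n^{3(1−α)} = (6³/6)·n^{1} → ∞; triangles are abundant w.h.p.

E[X] ≈ 1945.263158; in regime p = Θ(1/n^{2/3}) E[X] diverges (above the triangle threshold p ~ 1/n).
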